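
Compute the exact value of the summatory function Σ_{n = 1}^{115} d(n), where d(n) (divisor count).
Σ_{n ≤ 115} d(n) = 566

Compute d(n) for each 1 ≤ n ≤ 115: d(1) = 1, d(2) = 2, d(3) = 2, d(4) = 3, d(5) = 2, d(6) = 4, d(7) = 2, d(8) = 4, d(9) = 3, d(10) = 4, d(11) = 2, d(12) = 6, d(13) = 2, d(14) = 4, d(15) = 4, d(16) = 5, d(17) = 2, d(18) = 6, d(19) = 2, d(20) = 6, d(21) = 4, d(22) = 4, d(23) = 2, d(24) = 8, d(25) = 3, d(26) = 4, d(27) = 4, d(28) = 6, d(29) = 2, d(30) = 8, d(31) = 2, d(32) = 6, d(33) = 4, d(34) = 4, d(35) = 4, d(36) = 9, d(37) = 2, d(38) = 4, d(39) = 4, d(40) = 8, d(41) = 2, d(42) = 8, d(43) = 2, d(44) = 6, d(45) = 6, d(46) = 4, d(47) = 2, d(48) = 10, d(49) = 3, d(50) = 6, d(51) = 4, d(52) = 6, d(53) = 2, d(54) = 8, d(55) = 4, d(56) = 8, d(57) = 4, d(58) = 4, d(59) = 2, d(60) = 12, d(61) = 2, d(62) = 4, d(63) = 6, d(64) = 7, d(65) = 4, d(66) = 8, d(67) = 2, d(68) = 6, d(69) = 4, d(70) = 8, d(71) = 2, d(72) = 12, d(73) = 2, d(74) = 4, d(75) = 6, d(76) = 6, d(77) = 4, d(78) = 8, d(79) = 2, d(80) = 10, d(81) = 5, d(82) = 4, d(83) = 2, d(84) = 12, d(85) = 4, d(86) = 4, d(87) = 4, d(88) = 8, d(89) = 2, d(90) = 12, d(91) = 4, d(92) = 6, d(93) = 4, d(94) = 4, d(95) = 4, d(96) = 12, d(97) = 2, d(98) = 6, d(99) = 6, d(100) = 9, d(101) = 2, d(102) = 8, d(103) = 2, d(104) = 8, d(105) = 8, d(106) = 4, d(107) = 2, d(108) = 12, d(109) = 2, d(110) = 8, d(111) = 4, d(112) = 10, d(113) = 2, d(114) = 8, d(115) = 4. Summing all 115 values: 566. (Dirichlet's divisor formula: Σ_{n ≤ x} d(n) = x ln(x) + (2γ − 1) x + O(√x). For x = 115, the asymptotic estimate is ≈ 563.43.)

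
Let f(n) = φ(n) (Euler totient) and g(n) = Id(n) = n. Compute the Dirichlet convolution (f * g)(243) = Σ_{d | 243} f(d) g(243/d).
(φ * Id)(243) = 1053

Divisors of 243: [1, 3, 9, 27, 81, 243]. For each d | 243:
  d = 1: φ(1) · Id(243/1) = 1 · 243 = 243
  d = 3: φ(3) · Id(243/3) = 2 · 81 = 162
  d = 9: φ(9) · Id(243/9) = 6 · 27 = 162
  d = 27: φ(27) · Id(243/27) = 18 · 9 = 162
  d = 81: φ(81) · Id(243/81) = 54 · 3 = 162
  d = 243: φ(243) · Id(243/243) = 162 · 1 = 162
Summing: (φ * Id)(243) = 243 + 162 + 162 + 162 + 162 + 162 = 1053.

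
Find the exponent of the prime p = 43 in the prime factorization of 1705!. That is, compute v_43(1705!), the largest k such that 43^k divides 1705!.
v_43(1705!) = 39

Legendre's formula: v_p(n!) = Σ_{k ≥ 1} ⌊n / p^k⌋. For p = 43, n = 1705, the terms are:
  ⌊1705/43^1⌋ = ⌊1705/43⌋ = 39
(the next term ⌊1705/43^2⌋ = 0, terminating the sum). Summing: v_43(1705!) = 39 = 39.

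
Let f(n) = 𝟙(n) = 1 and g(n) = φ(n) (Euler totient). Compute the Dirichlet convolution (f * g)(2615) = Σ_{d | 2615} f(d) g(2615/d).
(𝟙 * φ)(2615) = 2615

Divisors of 2615: [1, 5, 523, 2615]. For each d | 2615:
  d = 1: 𝟙(1) · φ(2615/1) = 1 · 2088 = 2088
  d = 5: 𝟙(5) · φ(2615/5) = 1 · 522 = 522
  d = 523: 𝟙(523) · φ(2615/523) = 1 · 4 = 4
  d = 2615: 𝟙(2615) · φ(2615/2615) = 1 · 1 = 1
Summing: (𝟙 * φ)(2615) = 2088 + 522 + 4 + 1 = 2615.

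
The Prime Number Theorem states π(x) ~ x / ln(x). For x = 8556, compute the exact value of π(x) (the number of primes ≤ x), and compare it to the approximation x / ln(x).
π(8556) = 1066;  x/ln(x) ≈ 944.96;  relative error ≈ 11.35%.

Directly count primes up to 8556: π(8556) = 1066. The PNT approximation gives 8556/ln(8556) ≈ 8556/9.05439 ≈ 944.96. Relative error (π(x) − x/ln(x)) / π(x) ≈ 11.35%; the approximation is known to undercount slightly (Li(x) is a better estimate).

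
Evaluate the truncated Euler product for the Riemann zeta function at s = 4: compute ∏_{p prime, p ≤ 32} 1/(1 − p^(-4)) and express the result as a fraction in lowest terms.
∏ = 44480956869217573792253389310087/41097743855049154662236160000000

The primes p ≤ 32 are [2, 3, 5, 7, 11, 13, 17, 19, 23, 29, 31]. For each prime, (1 − 1/p^4)^(-1) = p^4 / (p^4 − 1). The product is (1 − 1/2^4)^(-1), (1 − 1/3^4)^(-1), (1 − 1/5^4)^(-1), (1 − 1/7^4)^(-1), (1 − 1/11^4)^(-1), (1 − 1/13^4)^(-1), (1 − 1/17^4)^(-1), (1 − 1/19^4)^(-1), (1 − 1/23^4)^(-1), (1 − 1/29^4)^(-1), (1 − 1/31^4)^(-1) = ∏ p^4 / (p^4 − 1) = 44480956869217573792253389310087/41097743855049154662236160000000.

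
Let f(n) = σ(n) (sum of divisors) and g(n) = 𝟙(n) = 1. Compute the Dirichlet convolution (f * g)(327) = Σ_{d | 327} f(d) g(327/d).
(σ * 𝟙)(327) = 555

Divisors of 327: [1, 3, 109, 327]. For each d | 327:
  d = 1: σ(1) · 𝟙(327/1) = 1 · 1 = 1
  d = 3: σ(3) · 𝟙(327/3) = 4 · 1 = 4
  d = 109: σ(109) · 𝟙(327/109) = 110 · 1 = 110
  d = 327: σ(327) · 𝟙(327/327) = 440 · 1 = 440
Summing: (σ * 𝟙)(327) = 1 + 4 + 110 + 440 = 555.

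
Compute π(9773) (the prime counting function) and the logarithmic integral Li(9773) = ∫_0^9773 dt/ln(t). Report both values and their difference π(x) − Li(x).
π(9773) = 1205;  Li(9773) ≈ 1221.46;  π(x) − Li(x) ≈ -16.46.

Direct count of primes ≤ 9773 gives π(9773) = 1205. Numerical evaluation of the logarithmic integral gives Li(9773) ≈ 1221.46. The difference π(x) − Li(x) ≈ -16.46 is typically negative for small/moderate x (Li(x) overestimates), though Littlewood's theorem shows this sign changes infinitely often.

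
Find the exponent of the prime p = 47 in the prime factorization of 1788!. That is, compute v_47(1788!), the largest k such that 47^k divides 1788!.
v_47(1788!) = 38

Legendre's formula: v_p(n!) = Σ_{k ≥ 1} ⌊n / p^k⌋. For p = 47, n = 1788, the terms are:
  ⌊1788/47^1⌋ = ⌊1788/47⌋ = 38
(the next term ⌊1788/47^2⌋ = 0, terminating the sum). Summing: v_47(1788!) = 38 = 38.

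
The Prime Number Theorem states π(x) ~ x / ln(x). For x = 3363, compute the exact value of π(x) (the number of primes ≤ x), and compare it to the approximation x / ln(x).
π(3363) = 474;  x/ln(x) ≈ 414.13;  relative error ≈ 12.63%.

Directly count primes up to 3363: π(3363) = 474. The PNT approximation gives 3363/ln(3363) ≈ 3363/8.12059 ≈ 414.13. Relative error (π(x) − x/ln(x)) / π(x) ≈ 12.63%; the approximation is known to undercount slightly (Li(x) is a better estimate).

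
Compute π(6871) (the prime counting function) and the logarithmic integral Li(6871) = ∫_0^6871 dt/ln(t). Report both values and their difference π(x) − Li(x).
π(6871) = 885;  Li(6871) ≈ 899.75;  π(x) − Li(x) ≈ -14.75.

Direct count of primes ≤ 6871 gives π(6871) = 885. Numerical evaluation of the logarithmic integral gives Li(6871) ≈ 899.75. The difference π(x) − Li(x) ≈ -14.75 is typically negative for small/moderate x (Li(x) overestimates), though Littlewood's theorem shows this sign changes infinitely often.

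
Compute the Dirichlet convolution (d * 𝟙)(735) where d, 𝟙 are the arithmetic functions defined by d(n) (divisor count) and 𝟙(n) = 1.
(d * 𝟙)(735) = 54

Divisors of 735: [1, 3, 5, 7, 15, 21, 35, 49, 105, 147, 245, 735]. For each d | 735:
  d = 1: d(1) · 𝟙(735/1) = 1 · 1 = 1
  d = 3: d(3) · 𝟙(735/3) = 2 · 1 = 2
  d = 5: d(5) · 𝟙(735/5) = 2 · 1 = 2
  d = 7: d(7) · 𝟙(735/7) = 2 · 1 = 2
  d = 15: d(15) · 𝟙(735/15) = 4 · 1 = 4
  d = 21: d(21) · 𝟙(735/21) = 4 · 1 = 4
  d = 35: d(35) · 𝟙(735/35) = 4 · 1 = 4
  d = 49: d(49) · 𝟙(735/49) = 3 · 1 = 3
  d = 105: d(105) · 𝟙(735/105) = 8 · 1 = 8
  d = 147: d(147) · 𝟙(735/147) = 6 · 1 = 6
  d = 245: d(245) · 𝟙(735/245) = 6 · 1 = 6
  d = 735: d(735) · 𝟙(735/735) = 12 · 1 = 12
Summing: (d * 𝟙)(735) = 1 + 2 + 2 + 2 + 4 + 4 + 4 + 3 + 8 + 6 + 6 + 12 = 54.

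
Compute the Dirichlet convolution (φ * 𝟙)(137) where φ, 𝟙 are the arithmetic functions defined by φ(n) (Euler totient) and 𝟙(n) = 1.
(φ * 𝟙)(137) = 137

Divisors of 137: [1, 137]. For each d | 137:
  d = 1: φ(1) · 𝟙(137/1) = 1 · 1 = 1
  d = 137: φ(137) · 𝟙(137/137) = 136 · 1 = 136
Summing: (φ * 𝟙)(137) = 1 + 136 = 137.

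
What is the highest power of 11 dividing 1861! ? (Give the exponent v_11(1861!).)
v_11(1861!) = 185

Legendre's formula: v_p(n!) = Σ_{k ≥ 1} ⌊n / p^k⌋. For p = 11, n = 1861, the terms are:
  ⌊1861/11^1⌋ = ⌊1861/11⌋ = 169
  ⌊1861/11^2⌋ = ⌊1861/121⌋ = 15
  ⌊1861/11^3⌋ = ⌊1861/1331⌋ = 1
(the next term ⌊1861/11^4⌋ = 0, terminating the sum). Summing: v_11(1861!) = 169 + 15 + 1 = 185.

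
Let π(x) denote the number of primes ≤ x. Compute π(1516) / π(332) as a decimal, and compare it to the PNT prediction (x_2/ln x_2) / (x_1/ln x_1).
π(1516)/π(332) = 240/67 ≈ 3.5821;  PNT prediction ≈ 3.6194.

π(332) = 67 and π(1516) = 240, so π(1516)/π(332) ≈ 3.5821. The PNT-predicted ratio is (1516/ln(1516)) / (332/ln(332)) ≈ 3.6194. The two agree to within a few percent, as expected.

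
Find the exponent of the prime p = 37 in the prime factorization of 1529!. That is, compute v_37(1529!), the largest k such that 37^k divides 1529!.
v_37(1529!) = 42

Legendre's formula: v_p(n!) = Σ_{k ≥ 1} ⌊n / p^k⌋. For p = 37, n = 1529, the terms are:
  ⌊1529/37^1⌋ = ⌊1529/37⌋ = 41
  ⌊1529/37^2⌋ = ⌊1529/1369⌋ = 1
(the next term ⌊1529/37^3⌋ = 0, terminating the sum). Summing: v_37(1529!) = 41 + 1 = 42.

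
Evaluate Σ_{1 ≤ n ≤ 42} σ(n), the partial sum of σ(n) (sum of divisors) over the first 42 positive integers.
Σ_{n ≤ 42} σ(n) = 1480

Compute σ(n) for each 1 ≤ n ≤ 42: σ(1) = 1, σ(2) = 3, σ(3) = 4, σ(4) = 7, σ(5) = 6, σ(6) = 12, σ(7) = 8, σ(8) = 15, σ(9) = 13, σ(10) = 18, σ(11) = 12, σ(12) = 28, σ(13) = 14, σ(14) = 24, σ(15) = 24, σ(16) = 31, σ(17) = 18, σ(18) = 39, σ(19) = 20, σ(20) = 42, σ(21) = 32, σ(22) = 36, σ(23) = 24, σ(24) = 60, σ(25) = 31, σ(26) = 42, σ(27) = 40, σ(28) = 56, σ(29) = 30, σ(30) = 72, σ(31) = 32, σ(32) = 63, σ(33) = 48, σ(34) = 54, σ(35) = 48, σ(36) = 91, σ(37) = 38, σ(38) = 60, σ(39) = 56, σ(40) = 90, σ(41) = 42, σ(42) = 96. Summing all 42 values: 1480. (Average order: Σ_{n ≤ x} σ(n) ~ (π²/12) x². For x = 42, (π²/12)·42² ≈ 1450.83.)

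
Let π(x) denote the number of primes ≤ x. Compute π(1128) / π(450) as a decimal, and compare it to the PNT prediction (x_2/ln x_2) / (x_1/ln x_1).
π(1128)/π(450) = 188/87 ≈ 2.1609;  PNT prediction ≈ 2.1789.

π(450) = 87 and π(1128) = 188, so π(1128)/π(450) ≈ 2.1609. The PNT-predicted ratio is (1128/ln(1128)) / (450/ln(450)) ≈ 2.1789. The two agree to within a few percent, as expected.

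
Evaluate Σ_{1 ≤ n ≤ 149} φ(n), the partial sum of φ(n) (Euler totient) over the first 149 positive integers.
Σ_{n ≤ 149} φ(n) = 6818

Compute φ(n) for each 1 ≤ n ≤ 149: φ(1) = 1, φ(2) = 1, φ(3) = 2, φ(4) = 2, φ(5) = 4, φ(6) = 2, φ(7) = 6, φ(8) = 4, φ(9) = 6, φ(10) = 4, φ(11) = 10, φ(12) = 4, φ(13) = 12, φ(14) = 6, φ(15) = 8, φ(16) = 8, φ(17) = 16, φ(18) = 6, φ(19) = 18, φ(20) = 8, φ(21) = 12, φ(22) = 10, φ(23) = 22, φ(24) = 8, φ(25) = 20, φ(26) = 12, φ(27) = 18, φ(28) = 12, φ(29) = 28, φ(30) = 8, φ(31) = 30, φ(32) = 16, φ(33) = 20, φ(34) = 16, φ(35) = 24, φ(36) = 12, φ(37) = 36, φ(38) = 18, φ(39) = 24, φ(40) = 16, φ(41) = 40, φ(42) = 12, φ(43) = 42, φ(44) = 20, φ(45) = 24, φ(46) = 22, φ(47) = 46, φ(48) = 16, φ(49) = 42, φ(50) = 20, φ(51) = 32, φ(52) = 24, φ(53) = 52, φ(54) = 18, φ(55) = 40, φ(56) = 24, φ(57) = 36, φ(58) = 28, φ(59) = 58, φ(60) = 16, φ(61) = 60, φ(62) = 30, φ(63) = 36, φ(64) = 32, φ(65) = 48, φ(66) = 20, φ(67) = 66, φ(68) = 32, φ(69) = 44, φ(70) = 24, φ(71) = 70, φ(72) = 24, φ(73) = 72, φ(74) = 36, φ(75) = 40, φ(76) = 36, φ(77) = 60, φ(78) = 24, φ(79) = 78, φ(80) = 32, φ(81) = 54, φ(82) = 40, φ(83) = 82, φ(84) = 24, φ(85) = 64, φ(86) = 42, φ(87) = 56, φ(88) = 40, φ(89) = 88, φ(90) = 24, φ(91) = 72, φ(92) = 44, φ(93) = 60, φ(94) = 46, φ(95) = 72, φ(96) = 32, φ(97) = 96, φ(98) = 42, φ(99) = 60, φ(100) = 40, φ(101) = 100, φ(102) = 32, φ(103) = 102, φ(104) = 48, φ(105) = 48, φ(106) = 52, φ(107) = 106, φ(108) = 36, φ(109) = 108, φ(110) = 40, φ(111) = 72, φ(112) = 48, φ(113) = 112, φ(114) = 36, φ(115) = 88, φ(116) = 56, φ(117) = 72, φ(118) = 58, φ(119) = 96, φ(120) = 32, φ(121) = 110, φ(122) = 60, φ(123) = 80, φ(124) = 60, φ(125) = 100, φ(126) = 36, φ(127) = 126, φ(128) = 64, φ(129) = 84, φ(130) = 48, φ(131) = 130, φ(132) = 40, φ(133) = 108, φ(134) = 66, φ(135) = 72, φ(136) = 64, φ(137) = 136, φ(138) = 44, φ(139) = 138, φ(140) = 48, φ(141) = 92, φ(142) = 70, φ(143) = 120, φ(144) = 48, φ(145) = 112, φ(146) = 72, φ(147) = 84, φ(148) = 72, φ(149) = 148. Summing all 149 values: 6818. (Average order: Σ_{n ≤ x} φ(n) ~ (3/π²) x². For x = 149, (3/π²)·149² ≈ 6748.29.)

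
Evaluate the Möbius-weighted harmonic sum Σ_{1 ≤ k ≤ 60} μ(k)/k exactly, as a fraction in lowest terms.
Σ μ(k)/k = 15620172904808488514/961380175077106319535

Values of μ(k) for 1 ≤ k ≤ 60: μ(1) = 1, μ(2) = -1, μ(3) = -1, μ(5) = -1, μ(6) = 1, μ(7) = -1, μ(10) = 1, μ(11) = -1, μ(13) = -1, μ(14) = 1, μ(15) = 1, μ(17) = -1, μ(19) = -1, μ(21) = 1, μ(22) = 1, μ(23) = -1, μ(26) = 1, μ(29) = -1, μ(30) = -1, μ(31) = -1, μ(33) = 1, μ(34) = 1, μ(35) = 1, μ(37) = -1, μ(38) = 1, μ(39) = 1, μ(41) = -1, μ(42) = -1, μ(43) = -1, μ(46) = 1, μ(47) = -1, μ(51) = 1, μ(53) = -1, μ(55) = 1, μ(57) = 1, μ(58) = 1, μ(59) = -1, with μ = 0 on non-squarefree integers. Summing μ(k)/k for k where μ(k) ≠ 0 gives 15620172904808488514/961380175077106319535 ≈ 0.0162. (PNT ⟺ this sum → 0 as n → ∞.)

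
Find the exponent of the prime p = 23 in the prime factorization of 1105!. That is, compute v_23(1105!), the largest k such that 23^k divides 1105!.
v_23(1105!) = 50

Legendre's formula: v_p(n!) = Σ_{k ≥ 1} ⌊n / p^k⌋. For p = 23, n = 1105, the terms are:
  ⌊1105/23^1⌋ = ⌊1105/23⌋ = 48
  ⌊1105/23^2⌋ = ⌊1105/529⌋ = 2
(the next term ⌊1105/23^3⌋ = 0, terminating the sum). Summing: v_23(1105!) = 48 + 2 = 50.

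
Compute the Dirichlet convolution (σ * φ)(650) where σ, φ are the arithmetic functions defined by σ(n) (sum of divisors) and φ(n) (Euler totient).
(σ * φ)(650) = 7800

Divisors of 650: [1, 2, 5, 10, 13, 25, 26, 50, 65, 130, 325, 650]. For each d | 650:
  d = 1: σ(1) · φ(650/1) = 1 · 240 = 240
  d = 2: σ(2) · φ(650/2) = 3 · 240 = 720
  d = 5: σ(5) · φ(650/5) = 6 · 48 = 288
  d = 10: σ(10) · φ(650/10) = 18 · 48 = 864
  d = 13: σ(13) · φ(650/13) = 14 · 20 = 280
  d = 25: σ(25) · φ(650/25) = 31 · 12 = 372
  d = 26: σ(26) · φ(650/26) = 42 · 20 = 840
  d = 50: σ(50) · φ(650/50) = 93 · 12 = 1116
  d = 65: σ(65) · φ(650/65) = 84 · 4 = 336
  d = 130: σ(130) · φ(650/130) = 252 · 4 = 1008
  d = 325: σ(325) · φ(650/325) = 434 · 1 = 434
  d = 650: σ(650) · φ(650/650) = 1302 · 1 = 1302
Summing: (σ * φ)(650) = 240 + 720 + 288 + 864 + 280 + 372 + 840 + 1116 + 336 + 1008 + 434 + 1302 = 7800.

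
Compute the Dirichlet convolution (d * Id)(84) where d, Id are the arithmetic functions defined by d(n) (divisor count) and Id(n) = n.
(d * Id)(84) = 495

Divisors of 84: [1, 2, 3, 4, 6, 7, 12, 14, 21, 28, 42, 84]. For each d | 84:
  d = 1: d(1) · Id(84/1) = 1 · 84 = 84
  d = 2: d(2) · Id(84/2) = 2 · 42 = 84
  d = 3: d(3) · Id(84/3) = 2 · 28 = 56
  d = 4: d(4) · Id(84/4) = 3 · 21 = 63
  d = 6: d(6) · Id(84/6) = 4 · 14 = 56
  d = 7: d(7) · Id(84/7) = 2 · 12 = 24
  d = 12: d(12) · Id(84/12) = 6 · 7 = 42
  d = 14: d(14) · Id(84/14) = 4 · 6 = 24
  d = 21: d(21) · Id(84/21) = 4 · 4 = 16
  d = 28: d(28) · Id(84/28) = 6 · 3 = 18
  d = 42: d(42) · Id(84/42) = 8 · 2 = 16
  d = 84: d(84) · Id(84/84) = 12 · 1 = 12
Summing: (d * Id)(84) = 84 + 84 + 56 + 63 + 56 + 24 + 42 + 24 + 16 + 18 + 16 + 12 = 495.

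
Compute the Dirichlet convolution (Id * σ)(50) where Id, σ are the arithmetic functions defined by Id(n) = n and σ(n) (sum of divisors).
(Id * σ)(50) = 430

Divisors of 50: [1, 2, 5, 10, 25, 50]. For each d | 50:
  d = 1: Id(1) · σ(50/1) = 1 · 93 = 93
  d = 2: Id(2) · σ(50/2) = 2 · 31 = 62
  d = 5: Id(5) · σ(50/5) = 5 · 18 = 90
  d = 10: Id(10) · σ(50/10) = 10 · 6 = 60
  d = 25: Id(25) · σ(50/25) = 25 · 3 = 75
  d = 50: Id(50) · σ(50/50) = 50 · 1 = 50
Summing: (Id * σ)(50) = 93 + 62 + 90 + 60 + 75 + 50 = 430.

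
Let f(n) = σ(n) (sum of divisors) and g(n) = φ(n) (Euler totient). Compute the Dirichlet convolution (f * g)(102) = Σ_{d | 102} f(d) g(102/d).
(σ * φ)(102) = 816

Divisors of 102: [1, 2, 3, 6, 17, 34, 51, 102]. For each d | 102:
  d = 1: σ(1) · φ(102/1) = 1 · 32 = 32
  d = 2: σ(2) · φ(102/2) = 3 · 32 = 96
  d = 3: σ(3) · φ(102/3) = 4 · 16 = 64
  d = 6: σ(6) · φ(102/6) = 12 · 16 = 192
  d = 17: σ(17) · φ(102/17) = 18 · 2 = 36
  d = 34: σ(34) · φ(102/34) = 54 · 2 = 108
  d = 51: σ(51) · φ(102/51) = 72 · 1 = 72
  d = 102: σ(102) · φ(102/102) = 216 · 1 = 216
Summing: (σ * φ)(102) = 32 + 96 + 64 + 192 + 36 + 108 + 72 + 216 = 816.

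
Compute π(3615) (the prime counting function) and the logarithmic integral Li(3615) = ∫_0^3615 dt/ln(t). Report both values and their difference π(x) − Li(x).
π(3615) = 505;  Li(3615) ≈ 518.67;  π(x) − Li(x) ≈ -13.67.

Direct count of primes ≤ 3615 gives π(3615) = 505. Numerical evaluation of the logarithmic integral gives Li(3615) ≈ 518.67. The difference π(x) − Li(x) ≈ -13.67 is typically negative for small/moderate x (Li(x) overestimates), though Littlewood's theorem shows this sign changes infinitely often.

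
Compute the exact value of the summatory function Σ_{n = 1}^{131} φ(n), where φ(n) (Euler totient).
Σ_{n ≤ 131} φ(n) = 5284

Compute φ(n) for each 1 ≤ n ≤ 131: φ(1) = 1, φ(2) = 1, φ(3) = 2, φ(4) = 2, φ(5) = 4, φ(6) = 2, φ(7) = 6, φ(8) = 4, φ(9) = 6, φ(10) = 4, φ(11) = 10, φ(12) = 4, φ(13) = 12, φ(14) = 6, φ(15) = 8, φ(16) = 8, φ(17) = 16, φ(18) = 6, φ(19) = 18, φ(20) = 8, φ(21) = 12, φ(22) = 10, φ(23) = 22, φ(24) = 8, φ(25) = 20, φ(26) = 12, φ(27) = 18, φ(28) = 12, φ(29) = 28, φ(30) = 8, φ(31) = 30, φ(32) = 16, φ(33) = 20, φ(34) = 16, φ(35) = 24, φ(36) = 12, φ(37) = 36, φ(38) = 18, φ(39) = 24, φ(40) = 16, φ(41) = 40, φ(42) = 12, φ(43) = 42, φ(44) = 20, φ(45) = 24, φ(46) = 22, φ(47) = 46, φ(48) = 16, φ(49) = 42, φ(50) = 20, φ(51) = 32, φ(52) = 24, φ(53) = 52, φ(54) = 18, φ(55) = 40, φ(56) = 24, φ(57) = 36, φ(58) = 28, φ(59) = 58, φ(60) = 16, φ(61) = 60, φ(62) = 30, φ(63) = 36, φ(64) = 32, φ(65) = 48, φ(66) = 20, φ(67) = 66, φ(68) = 32, φ(69) = 44, φ(70) = 24, φ(71) = 70, φ(72) = 24, φ(73) = 72, φ(74) = 36, φ(75) = 40, φ(76) = 36, φ(77) = 60, φ(78) = 24, φ(79) = 78, φ(80) = 32, φ(81) = 54, φ(82) = 40, φ(83) = 82, φ(84) = 24, φ(85) = 64, φ(86) = 42, φ(87) = 56, φ(88) = 40, φ(89) = 88, φ(90) = 24, φ(91) = 72, φ(92) = 44, φ(93) = 60, φ(94) = 46, φ(95) = 72, φ(96) = 32, φ(97) = 96, φ(98) = 42, φ(99) = 60, φ(100) = 40, φ(101) = 100, φ(102) = 32, φ(103) = 102, φ(104) = 48, φ(105) = 48, φ(106) = 52, φ(107) = 106, φ(108) = 36, φ(109) = 108, φ(110) = 40, φ(111) = 72, φ(112) = 48, φ(113) = 112, φ(114) = 36, φ(115) = 88, φ(116) = 56, φ(117) = 72, φ(118) = 58, φ(119) = 96, φ(120) = 32, φ(121) = 110, φ(122) = 60, φ(123) = 80, φ(124) = 60, φ(125) = 100, φ(126) = 36, φ(127) = 126, φ(128) = 64, φ(129) = 84, φ(130) = 48, φ(131) = 130. Summing all 131 values: 5284. (Average order: Σ_{n ≤ x} φ(n) ~ (3/π²) x². For x = 131, (3/π²)·131² ≈ 5216.32.)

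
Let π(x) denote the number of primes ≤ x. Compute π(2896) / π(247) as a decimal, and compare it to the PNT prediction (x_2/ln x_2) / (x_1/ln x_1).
π(2896)/π(247) = 418/53 ≈ 7.8868;  PNT prediction ≈ 8.1038.

π(247) = 53 and π(2896) = 418, so π(2896)/π(247) ≈ 7.8868. The PNT-predicted ratio is (2896/ln(2896)) / (247/ln(247)) ≈ 8.1038. The two agree to within a few percent, as expected.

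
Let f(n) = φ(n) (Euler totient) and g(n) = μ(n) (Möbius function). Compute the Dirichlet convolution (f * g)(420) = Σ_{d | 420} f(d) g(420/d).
(φ * μ)(420) = 15

Divisors of 420: [1, 2, 3, 4, 5, 6, 7, 10, 12, 14, 15, 20, 21, 28, 30, 35, 42, 60, 70, 84, 105, 140, 210, 420]. For each d | 420:
  d = 1: φ(1) · μ(420/1) = 1 · 0 = 0
  d = 2: φ(2) · μ(420/2) = 1 · 1 = 1
  d = 3: φ(3) · μ(420/3) = 2 · 0 = 0
  d = 4: φ(4) · μ(420/4) = 2 · -1 = -2
  d = 5: φ(5) · μ(420/5) = 4 · 0 = 0
  d = 6: φ(6) · μ(420/6) = 2 · -1 = -2
  d = 7: φ(7) · μ(420/7) = 6 · 0 = 0
  d = 10: φ(10) · μ(420/10) = 4 · -1 = -4
  d = 12: φ(12) · μ(420/12) = 4 · 1 = 4
  d = 14: φ(14) · μ(420/14) = 6 · -1 = -6
  d = 15: φ(15) · μ(420/15) = 8 · 0 = 0
  d = 20: φ(20) · μ(420/20) = 8 · 1 = 8
  d = 21: φ(21) · μ(420/21) = 12 · 0 = 0
  d = 28: φ(28) · μ(420/28) = 12 · 1 = 12
  d = 30: φ(30) · μ(420/30) = 8 · 1 = 8
  d = 35: φ(35) · μ(420/35) = 24 · 0 = 0
  d = 42: φ(42) · μ(420/42) = 12 · 1 = 12
  d = 60: φ(60) · μ(420/60) = 16 · -1 = -16
  d = 70: φ(70) · μ(420/70) = 24 · 1 = 24
  d = 84: φ(84) · μ(420/84) = 24 · -1 = -24
  d = 105: φ(105) · μ(420/105) = 48 · 0 = 0
  d = 140: φ(140) · μ(420/140) = 48 · -1 = -48
  d = 210: φ(210) · μ(420/210) = 48 · -1 = -48
  d = 420: φ(420) · μ(420/420) = 96 · 1 = 96
Summing: (φ * μ)(420) = 0 + 1 + 0 + -2 + 0 + -2 + 0 + -4 + 4 + -6 + 0 + 8 + 0 + 12 + 8 + 0 + 12 + -16 + 24 + -24 + 0 + -48 + -48 + 96 = 15.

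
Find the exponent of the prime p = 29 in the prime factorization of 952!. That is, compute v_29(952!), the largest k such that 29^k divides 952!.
v_29(952!) = 33

Legendre's formula: v_p(n!) = Σ_{k ≥ 1} ⌊n / p^k⌋. For p = 29, n = 952, the terms are:
  ⌊952/29^1⌋ = ⌊952/29⌋ = 32
  ⌊952/29^2⌋ = ⌊952/841⌋ = 1
(the next term ⌊952/29^3⌋ = 0, terminating the sum). Summing: v_29(952!) = 32 + 1 = 33.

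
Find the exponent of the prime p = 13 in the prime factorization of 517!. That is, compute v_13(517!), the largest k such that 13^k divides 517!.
v_13(517!) = 42

Legendre's formula: v_p(n!) = Σ_{k ≥ 1} ⌊n / p^k⌋. For p = 13, n = 517, the terms are:
  ⌊517/13^1⌋ = ⌊517/13⌋ = 39
  ⌊517/13^2⌋ = ⌊517/169⌋ = 3
(the next term ⌊517/13^3⌋ = 0, terminating the sum). Summing: v_13(517!) = 39 + 3 = 42.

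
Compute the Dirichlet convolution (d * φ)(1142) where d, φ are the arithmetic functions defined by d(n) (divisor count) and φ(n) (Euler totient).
(d * φ)(1142) = 1716

Divisors of 1142: [1, 2, 571, 1142]. For each d | 1142:
  d = 1: d(1) · φ(1142/1) = 1 · 570 = 570
  d = 2: d(2) · φ(1142/2) = 2 · 570 = 1140
  d = 571: d(571) · φ(1142/571) = 2 · 1 = 2
  d = 1142: d(1142) · φ(1142/1142) = 4 · 1 = 4
Summing: (d * φ)(1142) = 570 + 1140 + 2 + 4 = 1716.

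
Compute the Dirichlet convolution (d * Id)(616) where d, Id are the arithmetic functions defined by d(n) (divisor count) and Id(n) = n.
(d * Id)(616) = 3042

Divisors of 616: [1, 2, 4, 7, 8, 11, 14, 22, 28, 44, 56, 77, 88, 154, 308, 616]. For each d | 616:
  d = 1: d(1) · Id(616/1) = 1 · 616 = 616
  d = 2: d(2) · Id(616/2) = 2 · 308 = 616
  d = 4: d(4) · Id(616/4) = 3 · 154 = 462
  d = 7: d(7) · Id(616/7) = 2 · 88 = 176
  d = 8: d(8) · Id(616/8) = 4 · 77 = 308
  d = 11: d(11) · Id(616/11) = 2 · 56 = 112
  d = 14: d(14) · Id(616/14) = 4 · 44 = 176
  d = 22: d(22) · Id(616/22) = 4 · 28 = 112
  d = 28: d(28) · Id(616/28) = 6 · 22 = 132
  d = 44: d(44) · Id(616/44) = 6 · 14 = 84
  d = 56: d(56) · Id(616/56) = 8 · 11 = 88
  d = 77: d(77) · Id(616/77) = 4 · 8 = 32
  d = 88: d(88) · Id(616/88) = 8 · 7 = 56
  d = 154: d(154) · Id(616/154) = 8 · 4 = 32
  d = 308: d(308) · Id(616/308) = 12 · 2 = 24
  d = 616: d(616) · Id(616/616) = 16 · 1 = 16
Summing: (d * Id)(616) = 616 + 616 + 462 + 176 + 308 + 112 + 176 + 112 + 132 + 84 + 88 + 32 + 56 + 32 + 24 + 16 = 3042.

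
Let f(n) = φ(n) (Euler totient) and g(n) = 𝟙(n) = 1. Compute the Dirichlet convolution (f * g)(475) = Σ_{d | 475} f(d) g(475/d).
(φ * 𝟙)(475) = 475

Divisors of 475: [1, 5, 19, 25, 95, 475]. For each d | 475:
  d = 1: φ(1) · 𝟙(475/1) = 1 · 1 = 1
  d = 5: φ(5) · 𝟙(475/5) = 4 · 1 = 4
  d = 19: φ(19) · 𝟙(475/19) = 18 · 1 = 18
  d = 25: φ(25) · 𝟙(475/25) = 20 · 1 = 20
  d = 95: φ(95) · 𝟙(475/95) = 72 · 1 = 72
  d = 475: φ(475) · 𝟙(475/475) = 360 · 1 = 360
Summing: (φ * 𝟙)(475) = 1 + 4 + 18 + 20 + 72 + 360 = 475.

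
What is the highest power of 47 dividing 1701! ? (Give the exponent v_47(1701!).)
v_47(1701!) = 36

Legendre's formula: v_p(n!) = Σ_{k ≥ 1} ⌊n / p^k⌋. For p = 47, n = 1701, the terms are:
  ⌊1701/47^1⌋ = ⌊1701/47⌋ = 36
(the next term ⌊1701/47^2⌋ = 0, terminating the sum). Summing: v_47(1701!) = 36 = 36.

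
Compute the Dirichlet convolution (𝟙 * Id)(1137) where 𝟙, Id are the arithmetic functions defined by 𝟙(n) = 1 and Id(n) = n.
(𝟙 * Id)(1137) = 1520

Divisors of 1137: [1, 3, 379, 1137]. For each d | 1137:
  d = 1: 𝟙(1) · Id(1137/1) = 1 · 1137 = 1137
  d = 3: 𝟙(3) · Id(1137/3) = 1 · 379 = 379
  d = 379: 𝟙(379) · Id(1137/379) = 1 · 3 = 3
  d = 1137: 𝟙(1137) · Id(1137/1137) = 1 · 1 = 1
Summing: (𝟙 * Id)(1137) = 1137 + 379 + 3 + 1 = 1520.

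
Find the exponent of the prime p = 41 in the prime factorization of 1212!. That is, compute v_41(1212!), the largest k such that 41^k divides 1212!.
v_41(1212!) = 29

Legendre's formula: v_p(n!) = Σ_{k ≥ 1} ⌊n / p^k⌋. For p = 41, n = 1212, the terms are:
  ⌊1212/41^1⌋ = ⌊1212/41⌋ = 29
(the next term ⌊1212/41^2⌋ = 0, terminating the sum). Summing: v_41(1212!) = 29 = 29.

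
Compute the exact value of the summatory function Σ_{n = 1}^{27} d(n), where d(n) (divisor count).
Σ_{n ≤ 27} d(n) = 95

Compute d(n) for each 1 ≤ n ≤ 27: d(1) = 1, d(2) = 2, d(3) = 2, d(4) = 3, d(5) = 2, d(6) = 4, d(7) = 2, d(8) = 4, d(9) = 3, d(10) = 4, d(11) = 2, d(12) = 6, d(13) = 2, d(14) = 4, d(15) = 4, d(16) = 5, d(17) = 2, d(18) = 6, d(19) = 2, d(20) = 6, d(21) = 4, d(22) = 4, d(23) = 2, d(24) = 8, d(25) = 3, d(26) = 4, d(27) = 4. Summing all 27 values: 95. (Dirichlet's divisor formula: Σ_{n ≤ x} d(n) = x ln(x) + (2γ − 1) x + O(√x). For x = 27, the asymptotic estimate is ≈ 93.16.)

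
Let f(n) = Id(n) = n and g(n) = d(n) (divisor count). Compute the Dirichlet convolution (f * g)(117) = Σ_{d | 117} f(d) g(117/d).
(Id * d)(117) = 270

Divisors of 117: [1, 3, 9, 13, 39, 117]. For each d | 117:
  d = 1: Id(1) · d(117/1) = 1 · 6 = 6
  d = 3: Id(3) · d(117/3) = 3 · 4 = 12
  d = 9: Id(9) · d(117/9) = 9 · 2 = 18
  d = 13: Id(13) · d(117/13) = 13 · 3 = 39
  d = 39: Id(39) · d(117/39) = 39 · 2 = 78
  d = 117: Id(117) · d(117/117) = 117 · 1 = 117
Summing: (Id * d)(117) = 6 + 12 + 18 + 39 + 78 + 117 = 270.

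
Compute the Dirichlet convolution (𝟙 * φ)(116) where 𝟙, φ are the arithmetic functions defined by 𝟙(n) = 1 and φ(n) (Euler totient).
(𝟙 * φ)(116) = 116

Divisors of 116: [1, 2, 4, 29, 58, 116]. For each d | 116:
  d = 1: 𝟙(1) · φ(116/1) = 1 · 56 = 56
  d = 2: 𝟙(2) · φ(116/2) = 1 · 28 = 28
  d = 4: 𝟙(4) · φ(116/4) = 1 · 28 = 28
  d = 29: 𝟙(29) · φ(116/29) = 1 · 2 = 2
  d = 58: 𝟙(58) · φ(116/58) = 1 · 1 = 1
  d = 116: 𝟙(116) · φ(116/116) = 1 · 1 = 1
Summing: (𝟙 * φ)(116) = 56 + 28 + 28 + 2 + 1 + 1 = 116.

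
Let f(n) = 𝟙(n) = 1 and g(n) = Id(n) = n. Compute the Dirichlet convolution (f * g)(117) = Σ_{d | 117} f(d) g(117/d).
(𝟙 * Id)(117) = 182

Divisors of 117: [1, 3, 9, 13, 39, 117]. For each d | 117:
  d = 1: 𝟙(1) · Id(117/1) = 1 · 117 = 117
  d = 3: 𝟙(3) · Id(117/3) = 1 · 39 = 39
  d = 9: 𝟙(9) · Id(117/9) = 1 · 13 = 13
  d = 13: 𝟙(13) · Id(117/13) = 1 · 9 = 9
  d = 39: 𝟙(39) · Id(117/39) = 1 · 3 = 3
  d = 117: 𝟙(117) · Id(117/117) = 1 · 1 = 1
Summing: (𝟙 * Id)(117) = 117 + 39 + 13 + 9 + 3 + 1 = 182.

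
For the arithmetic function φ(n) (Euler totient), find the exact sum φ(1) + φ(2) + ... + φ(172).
Σ_{n ≤ 172} φ(n) = 9022

Compute φ(n) for each 1 ≤ n ≤ 172: φ(1) = 1, φ(2) = 1, φ(3) = 2, φ(4) = 2, φ(5) = 4, φ(6) = 2, φ(7) = 6, φ(8) = 4, φ(9) = 6, φ(10) = 4, φ(11) = 10, φ(12) = 4, φ(13) = 12, φ(14) = 6, φ(15) = 8, φ(16) = 8, φ(17) = 16, φ(18) = 6, φ(19) = 18, φ(20) = 8, φ(21) = 12, φ(22) = 10, φ(23) = 22, φ(24) = 8, φ(25) = 20, φ(26) = 12, φ(27) = 18, φ(28) = 12, φ(29) = 28, φ(30) = 8, φ(31) = 30, φ(32) = 16, φ(33) = 20, φ(34) = 16, φ(35) = 24, φ(36) = 12, φ(37) = 36, φ(38) = 18, φ(39) = 24, φ(40) = 16, φ(41) = 40, φ(42) = 12, φ(43) = 42, φ(44) = 20, φ(45) = 24, φ(46) = 22, φ(47) = 46, φ(48) = 16, φ(49) = 42, φ(50) = 20, φ(51) = 32, φ(52) = 24, φ(53) = 52, φ(54) = 18, φ(55) = 40, φ(56) = 24, φ(57) = 36, φ(58) = 28, φ(59) = 58, φ(60) = 16, φ(61) = 60, φ(62) = 30, φ(63) = 36, φ(64) = 32, φ(65) = 48, φ(66) = 20, φ(67) = 66, φ(68) = 32, φ(69) = 44, φ(70) = 24, φ(71) = 70, φ(72) = 24, φ(73) = 72, φ(74) = 36, φ(75) = 40, φ(76) = 36, φ(77) = 60, φ(78) = 24, φ(79) = 78, φ(80) = 32, φ(81) = 54, φ(82) = 40, φ(83) = 82, φ(84) = 24, φ(85) = 64, φ(86) = 42, φ(87) = 56, φ(88) = 40, φ(89) = 88, φ(90) = 24, φ(91) = 72, φ(92) = 44, φ(93) = 60, φ(94) = 46, φ(95) = 72, φ(96) = 32, φ(97) = 96, φ(98) = 42, φ(99) = 60, φ(100) = 40, φ(101) = 100, φ(102) = 32, φ(103) = 102, φ(104) = 48, φ(105) = 48, φ(106) = 52, φ(107) = 106, φ(108) = 36, φ(109) = 108, φ(110) = 40, φ(111) = 72, φ(112) = 48, φ(113) = 112, φ(114) = 36, φ(115) = 88, φ(116) = 56, φ(117) = 72, φ(118) = 58, φ(119) = 96, φ(120) = 32, φ(121) = 110, φ(122) = 60, φ(123) = 80, φ(124) = 60, φ(125) = 100, φ(126) = 36, φ(127) = 126, φ(128) = 64, φ(129) = 84, φ(130) = 48, φ(131) = 130, φ(132) = 40, φ(133) = 108, φ(134) = 66, φ(135) = 72, φ(136) = 64, φ(137) = 136, φ(138) = 44, φ(139) = 138, φ(140) = 48, φ(141) = 92, φ(142) = 70, φ(143) = 120, φ(144) = 48, φ(145) = 112, φ(146) = 72, φ(147) = 84, φ(148) = 72, φ(149) = 148, φ(150) = 40, φ(151) = 150, φ(152) = 72, φ(153) = 96, φ(154) = 60, φ(155) = 120, φ(156) = 48, φ(157) = 156, φ(158) = 78, φ(159) = 104, φ(160) = 64, φ(161) = 132, φ(162) = 54, φ(163) = 162, φ(164) = 80, φ(165) = 80, φ(166) = 82, φ(167) = 166, φ(168) = 48, φ(169) = 156, φ(170) = 64, φ(171) = 108, φ(172) = 84. Summing all 172 values: 9022. (Average order: Σ_{n ≤ x} φ(n) ~ (3/π²) x². For x = 172, (3/π²)·172² ≈ 8992.46.)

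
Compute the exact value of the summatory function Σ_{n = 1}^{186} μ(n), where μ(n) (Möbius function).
Σ_{n ≤ 186} μ(n) = -4

Compute μ(n) for each 1 ≤ n ≤ 186: μ(1) = 1, μ(2) = -1, μ(3) = -1, μ(4) = 0, μ(5) = -1, μ(6) = 1, μ(7) = -1, μ(8) = 0, μ(9) = 0, μ(10) = 1, μ(11) = -1, μ(12) = 0, μ(13) = -1, μ(14) = 1, μ(15) = 1, μ(16) = 0, μ(17) = -1, μ(18) = 0, μ(19) = -1, μ(20) = 0, μ(21) = 1, μ(22) = 1, μ(23) = -1, μ(24) = 0, μ(25) = 0, μ(26) = 1, μ(27) = 0, μ(28) = 0, μ(29) = -1, μ(30) = -1, μ(31) = -1, μ(32) = 0, μ(33) = 1, μ(34) = 1, μ(35) = 1, μ(36) = 0, μ(37) = -1, μ(38) = 1, μ(39) = 1, μ(40) = 0, μ(41) = -1, μ(42) = -1, μ(43) = -1, μ(44) = 0, μ(45) = 0, μ(46) = 1, μ(47) = -1, μ(48) = 0, μ(49) = 0, μ(50) = 0, μ(51) = 1, μ(52) = 0, μ(53) = -1, μ(54) = 0, μ(55) = 1, μ(56) = 0, μ(57) = 1, μ(58) = 1, μ(59) = -1, μ(60) = 0, μ(61) = -1, μ(62) = 1, μ(63) = 0, μ(64) = 0, μ(65) = 1, μ(66) = -1, μ(67) = -1, μ(68) = 0, μ(69) = 1, μ(70) = -1, μ(71) = -1, μ(72) = 0, μ(73) = -1, μ(74) = 1, μ(75) = 0, μ(76) = 0, μ(77) = 1, μ(78) = -1, μ(79) = -1, μ(80) = 0, μ(81) = 0, μ(82) = 1, μ(83) = -1, μ(84) = 0, μ(85) = 1, μ(86) = 1, μ(87) = 1, μ(88) = 0, μ(89) = -1, μ(90) = 0, μ(91) = 1, μ(92) = 0, μ(93) = 1, μ(94) = 1, μ(95) = 1, μ(96) = 0, μ(97) = -1, μ(98) = 0, μ(99) = 0, μ(100) = 0, μ(101) = -1, μ(102) = -1, μ(103) = -1, μ(104) = 0, μ(105) = -1, μ(106) = 1, μ(107) = -1, μ(108) = 0, μ(109) = -1, μ(110) = -1, μ(111) = 1, μ(112) = 0, μ(113) = -1, μ(114) = -1, μ(115) = 1, μ(116) = 0, μ(117) = 0, μ(118) = 1, μ(119) = 1, μ(120) = 0, μ(121) = 0, μ(122) = 1, μ(123) = 1, μ(124) = 0, μ(125) = 0, μ(126) = 0, μ(127) = -1, μ(128) = 0, μ(129) = 1, μ(130) = -1, μ(131) = -1, μ(132) = 0, μ(133) = 1, μ(134) = 1, μ(135) = 0, μ(136) = 0, μ(137) = -1, μ(138) = -1, μ(139) = -1, μ(140) = 0, μ(141) = 1, μ(142) = 1, μ(143) = 1, μ(144) = 0, μ(145) = 1, μ(146) = 1, μ(147) = 0, μ(148) = 0, μ(149) = -1, μ(150) = 0, μ(151) = -1, μ(152) = 0, μ(153) = 0, μ(154) = -1, μ(155) = 1, μ(156) = 0, μ(157) = -1, μ(158) = 1, μ(159) = 1, μ(160) = 0, μ(161) = 1, μ(162) = 0, μ(163) = -1, μ(164) = 0, μ(165) = -1, μ(166) = 1, μ(167) = -1, μ(168) = 0, μ(169) = 0, μ(170) = -1, μ(171) = 0, μ(172) = 0, μ(173) = -1, μ(174) = -1, μ(175) = 0, μ(176) = 0, μ(177) = 1, μ(178) = 1, μ(179) = -1, μ(180) = 0, μ(181) = -1, μ(182) = -1, μ(183) = 1, μ(184) = 0, μ(185) = 1, μ(186) = -1. Summing all 186 values: -4. (Mertens function M(x) = Σ_{n ≤ x} μ(n); on average M(x) should be small (PNT ⟺ M(x) = o(x)).)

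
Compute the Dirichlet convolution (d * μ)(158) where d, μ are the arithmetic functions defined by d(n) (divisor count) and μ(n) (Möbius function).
(d * μ)(158) = 1

Divisors of 158: [1, 2, 79, 158]. For each d | 158:
  d = 1: d(1) · μ(158/1) = 1 · 1 = 1
  d = 2: d(2) · μ(158/2) = 2 · -1 = -2
  d = 79: d(79) · μ(158/79) = 2 · -1 = -2
  d = 158: d(158) · μ(158/158) = 4 · 1 = 4
Summing: (d * μ)(158) = 1 + -2 + -2 + 4 = 1.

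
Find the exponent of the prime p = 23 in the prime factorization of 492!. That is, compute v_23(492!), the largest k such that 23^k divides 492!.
v_23(492!) = 21

Legendre's formula: v_p(n!) = Σ_{k ≥ 1} ⌊n / p^k⌋. For p = 23, n = 492, the terms are:
  ⌊492/23^1⌋ = ⌊492/23⌋ = 21
(the next term ⌊492/23^2⌋ = 0, terminating the sum). Summing: v_23(492!) = 21 = 21.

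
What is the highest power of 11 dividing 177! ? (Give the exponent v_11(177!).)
v_11(177!) = 17

Legendre's formula: v_p(n!) = Σ_{k ≥ 1} ⌊n / p^k⌋. For p = 11, n = 177, the terms are:
  ⌊177/11^1⌋ = ⌊177/11⌋ = 16
  ⌊177/11^2⌋ = ⌊177/121⌋ = 1
(the next term ⌊177/11^3⌋ = 0, terminating the sum). Summing: v_11(177!) = 16 + 1 = 17.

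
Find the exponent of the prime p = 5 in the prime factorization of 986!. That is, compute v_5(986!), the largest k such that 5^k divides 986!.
v_5(986!) = 244

Legendre's formula: v_p(n!) = Σ_{k ≥ 1} ⌊n / p^k⌋. For p = 5, n = 986, the terms are:
  ⌊986/5^1⌋ = ⌊986/5⌋ = 197
  ⌊986/5^2⌋ = ⌊986/25⌋ = 39
  ⌊986/5^3⌋ = ⌊986/125⌋ = 7
  ⌊986/5^4⌋ = ⌊986/625⌋ = 1
(the next term ⌊986/5^5⌋ = 0, terminating the sum). Summing: v_5(986!) = 197 + 39 + 7 + 1 = 244.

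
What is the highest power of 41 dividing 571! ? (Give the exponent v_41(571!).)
v_41(571!) = 13

Legendre's formula: v_p(n!) = Σ_{k ≥ 1} ⌊n / p^k⌋. For p = 41, n = 571, the terms are:
  ⌊571/41^1⌋ = ⌊571/41⌋ = 13
(the next term ⌊571/41^2⌋ = 0, terminating the sum). Summing: v_41(571!) = 13 = 13.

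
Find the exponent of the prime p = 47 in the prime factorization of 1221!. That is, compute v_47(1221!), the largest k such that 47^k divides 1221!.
v_47(1221!) = 25

Legendre's formula: v_p(n!) = Σ_{k ≥ 1} ⌊n / p^k⌋. For p = 47, n = 1221, the terms are:
  ⌊1221/47^1⌋ = ⌊1221/47⌋ = 25
(the next term ⌊1221/47^2⌋ = 0, terminating the sum). Summing: v_47(1221!) = 25 = 25.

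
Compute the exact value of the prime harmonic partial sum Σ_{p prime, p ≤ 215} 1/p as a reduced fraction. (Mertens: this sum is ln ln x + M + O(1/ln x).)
Σ 1/p = 3215488142498485484492183158345029261034221047849345857469577412562094716564064084247/1645783550795210387735581011435590727981167322669649249414629852197255934130751870910

π(215) = 47, so the primes ≤ 215 are [2, 3, 5, 7, 11, 13, 17, 19, 23, 29, 31, 37, 41, 43, 47, 53, 59, 61, 67, 71, 73, 79, 83, 89, 97, 101, 103, 107, 109, 113, 127, 131, 137, 139, 149, 151, 157, 163, 167, 173, 179, 181, 191, 193, 197, 199, 211]. Summing 1/p over these primes: 3215488142498485484492183158345029261034221047849345857469577412562094716564064084247/1645783550795210387735581011435590727981167322669649249414629852197255934130751870910 ≈ 1.9538. Mertens estimate ln ln(215) + 0.2615 ≈ 1.9424.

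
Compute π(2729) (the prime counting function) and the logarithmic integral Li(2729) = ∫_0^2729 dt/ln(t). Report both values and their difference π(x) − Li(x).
π(2729) = 398;  Li(2729) ≈ 408.71;  π(x) − Li(x) ≈ -10.71.

Direct count of primes ≤ 2729 gives π(2729) = 398. Numerical evaluation of the logarithmic integral gives Li(2729) ≈ 408.71. The difference π(x) − Li(x) ≈ -10.71 is typically negative for small/moderate x (Li(x) overestimates), though Littlewood's theorem shows this sign changes infinitely often.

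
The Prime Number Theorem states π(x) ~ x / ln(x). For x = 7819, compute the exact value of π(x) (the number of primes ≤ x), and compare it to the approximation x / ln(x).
π(7819) = 988;  x/ln(x) ≈ 872.24;  relative error ≈ 11.72%.

Directly count primes up to 7819: π(7819) = 988. The PNT approximation gives 7819/ln(7819) ≈ 7819/8.96431 ≈ 872.24. Relative error (π(x) − x/ln(x)) / π(x) ≈ 11.72%; the approximation is known to undercount slightly (Li(x) is a better estimate).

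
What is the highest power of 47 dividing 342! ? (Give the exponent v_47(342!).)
v_47(342!) = 7

Legendre's formula: v_p(n!) = Σ_{k ≥ 1} ⌊n / p^k⌋. For p = 47, n = 342, the terms are:
  ⌊342/47^1⌋ = ⌊342/47⌋ = 7
(the next term ⌊342/47^2⌋ = 0, terminating the sum). Summing: v_47(342!) = 7 = 7.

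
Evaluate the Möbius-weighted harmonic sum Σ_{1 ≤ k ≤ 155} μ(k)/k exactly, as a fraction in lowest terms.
Σ μ(k)/k = 35386221418707905836854512026342273734410221837967216139/5364750833138837555449767529261714317873456270532298668855

Values of μ(k) for 1 ≤ k ≤ 155: μ(1) = 1, μ(2) = -1, μ(3) = -1, μ(5) = -1, μ(6) = 1, μ(7) = -1, μ(10) = 1, μ(11) = -1, μ(13) = -1, μ(14) = 1, μ(15) = 1, μ(17) = -1, μ(19) = -1, μ(21) = 1, μ(22) = 1, μ(23) = -1, μ(26) = 1, μ(29) = -1, μ(30) = -1, μ(31) = -1, μ(33) = 1, μ(34) = 1, μ(35) = 1, μ(37) = -1, μ(38) = 1, μ(39) = 1, μ(41) = -1, μ(42) = -1, μ(43) = -1, μ(46) = 1, μ(47) = -1, μ(51) = 1, μ(53) = -1, μ(55) = 1, μ(57) = 1, μ(58) = 1, μ(59) = -1, μ(61) = -1, μ(62) = 1, μ(65) = 1, μ(66) = -1, μ(67) = -1, μ(69) = 1, μ(70) = -1, μ(71) = -1, μ(73) = -1, μ(74) = 1, μ(77) = 1, μ(78) = -1, μ(79) = -1, μ(82) = 1, μ(83) = -1, μ(85) = 1, μ(86) = 1, μ(87) = 1, μ(89) = -1, μ(91) = 1, μ(93) = 1, μ(94) = 1, μ(95) = 1, μ(97) = -1, μ(101) = -1, μ(102) = -1, μ(103) = -1, μ(105) = -1, μ(106) = 1, μ(107) = -1, μ(109) = -1, μ(110) = -1, μ(111) = 1, μ(113) = -1, μ(114) = -1, μ(115) = 1, μ(118) = 1, μ(119) = 1, μ(122) = 1, μ(123) = 1, μ(127) = -1, μ(129) = 1, μ(130) = -1, μ(131) = -1, μ(133) = 1, μ(134) = 1, μ(137) = -1, μ(138) = -1, μ(139) = -1, μ(141) = 1, μ(142) = 1, μ(143) = 1, μ(145) = 1, μ(146) = 1, μ(149) = -1, μ(151) = -1, μ(154) = -1, μ(155) = 1, with μ = 0 on non-squarefree integers. Summing μ(k)/k for k where μ(k) ≠ 0 gives 35386221418707905836854512026342273734410221837967216139/5364750833138837555449767529261714317873456270532298668855 ≈ 0.0066. (PNT ⟺ this sum → 0 as n → ∞.)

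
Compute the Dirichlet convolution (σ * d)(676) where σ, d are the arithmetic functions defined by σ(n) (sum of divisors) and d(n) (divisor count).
(σ * d)(676) = 3424

Divisors of 676: [1, 2, 4, 13, 26, 52, 169, 338, 676]. For each d | 676:
  d = 1: σ(1) · d(676/1) = 1 · 9 = 9
  d = 2: σ(2) · d(676/2) = 3 · 6 = 18
  d = 4: σ(4) · d(676/4) = 7 · 3 = 21
  d = 13: σ(13) · d(676/13) = 14 · 6 = 84
  d = 26: σ(26) · d(676/26) = 42 · 4 = 168
  d = 52: σ(52) · d(676/52) = 98 · 2 = 196
  d = 169: σ(169) · d(676/169) = 183 · 3 = 549
  d = 338: σ(338) · d(676/338) = 549 · 2 = 1098
  d = 676: σ(676) · d(676/676) = 1281 · 1 = 1281
Summing: (σ * d)(676) = 9 + 18 + 21 + 84 + 168 + 196 + 549 + 1098 + 1281 = 3424.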